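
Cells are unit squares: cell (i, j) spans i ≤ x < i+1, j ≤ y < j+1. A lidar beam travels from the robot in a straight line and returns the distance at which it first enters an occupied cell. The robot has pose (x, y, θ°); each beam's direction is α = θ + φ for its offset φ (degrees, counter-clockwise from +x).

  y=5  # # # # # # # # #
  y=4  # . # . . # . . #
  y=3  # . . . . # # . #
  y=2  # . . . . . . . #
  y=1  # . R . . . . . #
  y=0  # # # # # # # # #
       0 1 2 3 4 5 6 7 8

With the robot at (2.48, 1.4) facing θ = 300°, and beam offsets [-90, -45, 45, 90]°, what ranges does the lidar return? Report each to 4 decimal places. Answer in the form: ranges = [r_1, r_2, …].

beam 1: φ=-90°, α=210°
  cosα=-0.8660 sinα=-0.5000 | (2,1) | tMaxX 0.5543 tMaxY 0.8000 | tΔX 1.1547 tΔY 2.0000
    t=0.5543 [x] (1,1)
    t=0.8000 [y] (1,0) — stop
  → r_1 = 0.8000
beam 2: φ=-45°, α=255°
  cosα=-0.2588 sinα=-0.9659 | (2,1) | tMaxX 1.8546 tMaxY 0.4141 | tΔX 3.8637 tΔY 1.0353
    t=0.4141 [y] (2,0) — stop
  → r_2 = 0.4141
beam 3: φ=45°, α=345°
  cosα=0.9659 sinα=-0.2588 | (2,1) | tMaxX 0.5383 tMaxY 1.5455 | tΔX 1.0353 tΔY 3.8637
    t=0.5383 [x] (3,1)
    t=1.5455 [y] (3,0) — stop
  → r_3 = 1.5455
beam 4: φ=90°, α=30°
  cosα=0.8660 sinα=0.5000 | (2,1) | tMaxX 0.6004 tMaxY 1.2000 | tΔX 1.1547 tΔY 2.0000
    t=0.6004 [x] (3,1)
    t=1.2000 [y] (3,2)
    t=1.7551 [x] (4,2)
    t=2.9098 [x] (5,2)
    t=3.2000 [y] (5,3) — stop
  → r_4 = 3.2000

ranges = [0.8000, 0.4141, 1.5455, 3.2000]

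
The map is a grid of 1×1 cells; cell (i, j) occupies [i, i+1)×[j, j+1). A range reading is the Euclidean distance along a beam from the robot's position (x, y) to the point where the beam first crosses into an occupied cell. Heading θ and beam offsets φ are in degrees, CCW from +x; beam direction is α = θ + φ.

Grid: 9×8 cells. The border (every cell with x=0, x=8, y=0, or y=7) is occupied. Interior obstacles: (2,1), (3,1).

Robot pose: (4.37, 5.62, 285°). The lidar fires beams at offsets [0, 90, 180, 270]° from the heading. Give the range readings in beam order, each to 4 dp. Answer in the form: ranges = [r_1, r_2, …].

ranges = [4.7830, 3.7581, 1.4287, 3.4889]

beam 1: φ=0°, α=285°
  cosα=0.2588 sinα=-0.9659 | (4,5) | tMaxX 2.4341 tMaxY 0.6419 | tΔX 3.8637 tΔY 1.0353
    t=0.6419 [y] (4,4)
    t=1.6771 [y] (4,3)
    t=2.4341 [x] (5,3)
    t=2.7124 [y] (5,2)
    t=3.7477 [y] (5,1)
    t=4.7830 [y] (5,0) — stop
  → r_1 = 4.7830
beam 2: φ=90°, α=15°
  cosα=0.9659 sinα=0.2588 | (4,5) | tMaxX 0.6522 tMaxY 1.4682 | tΔX 1.0353 tΔY 3.8637
    t=0.6522 [x] (5,5)
    t=1.4682 [y] (5,6)
    t=1.6875 [x] (6,6)
    t=2.7228 [x] (7,6)
    t=3.7581 [x] (8,6) — stop
  → r_2 = 3.7581
beam 3: φ=180°, α=105°
  cosα=-0.2588 sinα=0.9659 | (4,5) | tMaxX 1.4296 tMaxY 0.3934 | tΔX 3.8637 tΔY 1.0353
    t=0.3934 [y] (4,6)
    t=1.4287 [y] (4,7) — stop
  → r_3 = 1.4287
beam 4: φ=270°, α=195°
  cosα=-0.9659 sinα=-0.2588 | (4,5) | tMaxX 0.3831 tMaxY 2.3955 | tΔX 1.0353 tΔY 3.8637
    t=0.3831 [x] (3,5)
    t=1.4183 [x] (2,5)
    t=2.3955 [y] (2,4)
    t=2.4536 [x] (1,4)
    t=3.4889 [x] (0,4) — stop
  → r_4 = 3.4889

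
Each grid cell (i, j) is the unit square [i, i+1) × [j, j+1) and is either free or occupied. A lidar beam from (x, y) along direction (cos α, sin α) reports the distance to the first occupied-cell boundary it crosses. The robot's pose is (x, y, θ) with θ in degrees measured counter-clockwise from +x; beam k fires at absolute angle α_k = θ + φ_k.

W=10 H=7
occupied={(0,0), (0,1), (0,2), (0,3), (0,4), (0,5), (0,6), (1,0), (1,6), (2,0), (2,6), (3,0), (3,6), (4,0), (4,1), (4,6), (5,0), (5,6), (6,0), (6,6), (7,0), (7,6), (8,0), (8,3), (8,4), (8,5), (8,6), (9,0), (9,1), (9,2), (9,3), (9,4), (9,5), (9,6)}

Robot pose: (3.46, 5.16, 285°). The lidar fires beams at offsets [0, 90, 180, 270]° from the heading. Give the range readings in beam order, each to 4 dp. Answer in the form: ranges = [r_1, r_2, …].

beam 1: φ=0°, α=285°
  dir = (cos 285°, sin 285°) = (0.2588, -0.9659); from cell (3,5)
  next x-line at t=2.0864, next y-line at t=0.1656; Δt_x=3.8637, Δt_y=1.0353
    y: enter (3,4) at t=0.1656
    y: enter (3,3) at t=1.2009
    x: enter (4,3) at t=2.0864
    y: enter (4,2) at t=2.2362
    y: enter (4,1) at t=3.2715 ← occupied
  → r_1 = 3.2715
beam 2: φ=90°, α=15°
  dir = (cos 15°, sin 15°) = (0.9659, 0.2588); from cell (3,5)
  next x-line at t=0.5590, next y-line at t=3.2455; Δt_x=1.0353, Δt_y=3.8637
    x: enter (4,5) at t=0.5590
    x: enter (5,5) at t=1.5943
    x: enter (6,5) at t=2.6296
    y: enter (6,6) at t=3.2455 ← occupied
  → r_2 = 3.2455
beam 3: φ=180°, α=105°
  dir = (cos 105°, sin 105°) = (-0.2588, 0.9659); from cell (3,5)
  next x-line at t=1.7773, next y-line at t=0.8696; Δt_x=3.8637, Δt_y=1.0353
    y: enter (3,6) at t=0.8696 ← occupied
  → r_3 = 0.8696
beam 4: φ=270°, α=195°
  dir = (cos 195°, sin 195°) = (-0.9659, -0.2588); from cell (3,5)
  next x-line at t=0.4762, next y-line at t=0.6182; Δt_x=1.0353, Δt_y=3.8637
    x: enter (2,5) at t=0.4762
    y: enter (2,4) at t=0.6182
    x: enter (1,4) at t=1.5115
    x: enter (0,4) at t=2.5468 ← occupied
  → r_4 = 2.5468

ranges = [3.2715, 3.2455, 0.8696, 2.5468]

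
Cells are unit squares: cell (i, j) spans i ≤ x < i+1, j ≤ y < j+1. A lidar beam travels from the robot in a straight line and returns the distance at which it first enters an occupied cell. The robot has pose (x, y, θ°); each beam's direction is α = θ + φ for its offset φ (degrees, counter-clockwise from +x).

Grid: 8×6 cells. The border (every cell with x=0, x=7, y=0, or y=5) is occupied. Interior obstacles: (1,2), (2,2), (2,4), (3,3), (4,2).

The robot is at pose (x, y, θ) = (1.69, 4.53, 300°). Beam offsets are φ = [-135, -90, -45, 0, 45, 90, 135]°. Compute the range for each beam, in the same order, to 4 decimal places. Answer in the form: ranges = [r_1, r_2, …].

ranges = [0.7143, 0.7967, 1.5840, 1.7667, 0.3209, 0.3580, 0.4866]

beam 1: φ=-135°, α=165°
  dir = (cos 165°, sin 165°) = (-0.9659, 0.2588); from cell (1,4)
  next x-line at t=0.7143, next y-line at t=1.8159; Δt_x=1.0353, Δt_y=3.8637
    x: enter (0,4) at t=0.7143 ← occupied
  → r_1 = 0.7143
beam 2: φ=-90°, α=210°
  dir = (cos 210°, sin 210°) = (-0.8660, -0.5000); from cell (1,4)
  next x-line at t=0.7967, next y-line at t=1.0600; Δt_x=1.1547, Δt_y=2.0000
    x: enter (0,4) at t=0.7967 ← occupied
  → r_2 = 0.7967
beam 3: φ=-45°, α=255°
  dir = (cos 255°, sin 255°) = (-0.2588, -0.9659); from cell (1,4)
  next x-line at t=2.6660, next y-line at t=0.5487; Δt_x=3.8637, Δt_y=1.0353
    y: enter (1,3) at t=0.5487
    y: enter (1,2) at t=1.5840 ← occupied
  → r_3 = 1.5840
beam 4: φ=0°, α=300°
  dir = (cos 300°, sin 300°) = (0.5000, -0.8660); from cell (1,4)
  next x-line at t=0.6200, next y-line at t=0.6120; Δt_x=2.0000, Δt_y=1.1547
    y: enter (1,3) at t=0.6120
    x: enter (2,3) at t=0.6200
    y: enter (2,2) at t=1.7667 ← occupied
  → r_4 = 1.7667
beam 5: φ=45°, α=345°
  dir = (cos 345°, sin 345°) = (0.9659, -0.2588); from cell (1,4)
  next x-line at t=0.3209, next y-line at t=2.0478; Δt_x=1.0353, Δt_y=3.8637
    x: enter (2,4) at t=0.3209 ← occupied
  → r_5 = 0.3209
beam 6: φ=90°, α=30°
  dir = (cos 30°, sin 30°) = (0.8660, 0.5000); from cell (1,4)
  next x-line at t=0.3580, next y-line at t=0.9400; Δt_x=1.1547, Δt_y=2.0000
    x: enter (2,4) at t=0.3580 ← occupied
  → r_6 = 0.3580
beam 7: φ=135°, α=75°
  dir = (cos 75°, sin 75°) = (0.2588, 0.9659); from cell (1,4)
  next x-line at t=1.1977, next y-line at t=0.4866; Δt_x=3.8637, Δt_y=1.0353
    y: enter (1,5) at t=0.4866 ← occupied
  → r_7 = 0.4866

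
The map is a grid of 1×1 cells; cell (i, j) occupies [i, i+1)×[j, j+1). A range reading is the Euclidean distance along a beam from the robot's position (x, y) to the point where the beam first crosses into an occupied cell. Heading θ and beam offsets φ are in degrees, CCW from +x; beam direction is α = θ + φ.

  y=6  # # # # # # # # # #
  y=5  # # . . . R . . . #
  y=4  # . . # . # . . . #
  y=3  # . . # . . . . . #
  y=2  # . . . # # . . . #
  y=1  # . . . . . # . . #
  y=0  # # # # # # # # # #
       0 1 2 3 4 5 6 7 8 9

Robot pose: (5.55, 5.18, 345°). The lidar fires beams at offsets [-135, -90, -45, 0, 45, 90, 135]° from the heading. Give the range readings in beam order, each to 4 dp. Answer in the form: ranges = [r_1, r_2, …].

ranges = [0.3600, 0.1863, 0.2078, 3.5717, 1.6400, 0.8489, 0.9469]

beam 1: φ=-135°, α=210°
  d=(-0.8660,-0.5000)  start (5,5)  tX=0.6351 tY=0.3600  stride 1/|dx|=1.1547 1/|dy|=2.0000
    cross y-line → (5,4), t=0.3600 (wall)
  → r_1 = 0.3600
beam 2: φ=-90°, α=255°
  d=(-0.2588,-0.9659)  start (5,5)  tX=2.1250 tY=0.1863  stride 1/|dx|=3.8637 1/|dy|=1.0353
    cross y-line → (5,4), t=0.1863 (wall)
  → r_2 = 0.1863
beam 3: φ=-45°, α=300°
  d=(0.5000,-0.8660)  start (5,5)  tX=0.9000 tY=0.2078  stride 1/|dx|=2.0000 1/|dy|=1.1547
    cross y-line → (5,4), t=0.2078 (wall)
  → r_3 = 0.2078
beam 4: φ=0°, α=345°
  d=(0.9659,-0.2588)  start (5,5)  tX=0.4659 tY=0.6955  stride 1/|dx|=1.0353 1/|dy|=3.8637
    cross x-line → (6,5), t=0.4659
    cross y-line → (6,4), t=0.6955
    cross x-line → (7,4), t=1.5012
    cross x-line → (8,4), t=2.5364
    cross x-line → (9,4), t=3.5717 (wall)
  → r_4 = 3.5717
beam 5: φ=45°, α=30°
  d=(0.8660,0.5000)  start (5,5)  tX=0.5196 tY=1.6400  stride 1/|dx|=1.1547 1/|dy|=2.0000
    cross x-line → (6,5), t=0.5196
    cross y-line → (6,6), t=1.6400 (wall)
  → r_5 = 1.6400
beam 6: φ=90°, α=75°
  d=(0.2588,0.9659)  start (5,5)  tX=1.7387 tY=0.8489  stride 1/|dx|=3.8637 1/|dy|=1.0353
    cross y-line → (5,6), t=0.8489 (wall)
  → r_6 = 0.8489
beam 7: φ=135°, α=120°
  d=(-0.5000,0.8660)  start (5,5)  tX=1.1000 tY=0.9469  stride 1/|dx|=2.0000 1/|dy|=1.1547
    cross y-line → (5,6), t=0.9469 (wall)
  → r_7 = 0.9469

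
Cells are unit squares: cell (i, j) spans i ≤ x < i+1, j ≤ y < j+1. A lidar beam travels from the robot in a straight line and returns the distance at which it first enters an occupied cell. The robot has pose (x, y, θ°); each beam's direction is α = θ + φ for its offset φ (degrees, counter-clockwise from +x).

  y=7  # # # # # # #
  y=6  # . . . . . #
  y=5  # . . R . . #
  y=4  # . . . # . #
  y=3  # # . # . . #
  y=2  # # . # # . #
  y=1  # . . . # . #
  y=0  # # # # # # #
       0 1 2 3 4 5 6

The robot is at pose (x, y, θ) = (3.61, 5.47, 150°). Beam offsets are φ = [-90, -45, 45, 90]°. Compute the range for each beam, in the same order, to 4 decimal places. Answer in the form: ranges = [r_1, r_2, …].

ranges = [1.7667, 1.5840, 2.7021, 3.2200]

beam 1: φ=-90°, α=60°
  d=(0.5000,0.8660)  start (3,5)  tX=0.7800 tY=0.6120  stride 1/|dx|=2.0000 1/|dy|=1.1547
    cross y-line → (3,6), t=0.6120
    cross x-line → (4,6), t=0.7800
    cross y-line → (4,7), t=1.7667 (wall)
  → r_1 = 1.7667
beam 2: φ=-45°, α=105°
  d=(-0.2588,0.9659)  start (3,5)  tX=2.3569 tY=0.5487  stride 1/|dx|=3.8637 1/|dy|=1.0353
    cross y-line → (3,6), t=0.5487
    cross y-line → (3,7), t=1.5840 (wall)
  → r_2 = 1.5840
beam 3: φ=45°, α=195°
  d=(-0.9659,-0.2588)  start (3,5)  tX=0.6315 tY=1.8159  stride 1/|dx|=1.0353 1/|dy|=3.8637
    cross x-line → (2,5), t=0.6315
    cross x-line → (1,5), t=1.6668
    cross y-line → (1,4), t=1.8159
    cross x-line → (0,4), t=2.7021 (wall)
  → r_3 = 2.7021
beam 4: φ=90°, α=240°
  d=(-0.5000,-0.8660)  start (3,5)  tX=1.2200 tY=0.5427  stride 1/|dx|=2.0000 1/|dy|=1.1547
    cross y-line → (3,4), t=0.5427
    cross x-line → (2,4), t=1.2200
    cross y-line → (2,3), t=1.6974
    cross y-line → (2,2), t=2.8521
    cross x-line → (1,2), t=3.2200 (wall)
  → r_4 = 3.2200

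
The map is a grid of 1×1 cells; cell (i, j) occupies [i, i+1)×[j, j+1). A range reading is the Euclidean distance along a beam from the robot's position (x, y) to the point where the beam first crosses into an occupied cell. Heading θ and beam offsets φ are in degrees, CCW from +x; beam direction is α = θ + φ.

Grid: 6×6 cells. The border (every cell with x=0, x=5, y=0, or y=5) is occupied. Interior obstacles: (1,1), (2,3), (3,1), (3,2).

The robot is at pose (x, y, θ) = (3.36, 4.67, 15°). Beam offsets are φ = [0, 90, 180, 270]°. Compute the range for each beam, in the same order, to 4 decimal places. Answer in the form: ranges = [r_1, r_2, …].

beam 1: φ=0°, α=15°
  direction (0.9659, 0.2588); cell (3,4); t to first gridline: x 0.6626, y 1.2750 (then +1.0353 / +3.8637)
    (4,4) via x @ 0.6626
    (4,5) via y @ 1.2750  # hit
  → r_1 = 1.2750
beam 2: φ=90°, α=105°
  direction (-0.2588, 0.9659); cell (3,4); t to first gridline: x 1.3909, y 0.3416 (then +3.8637 / +1.0353)
    (3,5) via y @ 0.3416  # hit
  → r_2 = 0.3416
beam 3: φ=180°, α=195°
  direction (-0.9659, -0.2588); cell (3,4); t to first gridline: x 0.3727, y 2.5887 (then +1.0353 / +3.8637)
    (2,4) via x @ 0.3727
    (1,4) via x @ 1.4080
    (0,4) via x @ 2.4433  # hit
  → r_3 = 2.4433
beam 4: φ=270°, α=285°
  direction (0.2588, -0.9659); cell (3,4); t to first gridline: x 2.4728, y 0.6936 (then +3.8637 / +1.0353)
    (3,3) via y @ 0.6936
    (3,2) via y @ 1.7289  # hit
  → r_4 = 1.7289

ranges = [1.2750, 0.3416, 2.4433, 1.7289]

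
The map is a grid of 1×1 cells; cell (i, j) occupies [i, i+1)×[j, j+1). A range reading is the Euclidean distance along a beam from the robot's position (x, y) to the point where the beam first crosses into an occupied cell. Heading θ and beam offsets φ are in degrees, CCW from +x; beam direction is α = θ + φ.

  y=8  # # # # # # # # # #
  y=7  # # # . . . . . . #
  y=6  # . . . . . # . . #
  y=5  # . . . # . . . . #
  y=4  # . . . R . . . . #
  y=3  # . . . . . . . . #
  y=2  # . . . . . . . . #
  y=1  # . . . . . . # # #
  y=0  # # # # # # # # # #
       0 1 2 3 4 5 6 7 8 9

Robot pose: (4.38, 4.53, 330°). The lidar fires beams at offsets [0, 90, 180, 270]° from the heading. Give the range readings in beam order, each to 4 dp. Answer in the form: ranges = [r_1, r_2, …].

beam 1: φ=0°, α=330°
  cosα=0.8660 sinα=-0.5000 | (4,4) | tMaxX 0.7159 tMaxY 1.0600 | tΔX 1.1547 tΔY 2.0000
    t=0.7159 [x] (5,4)
    t=1.0600 [y] (5,3)
    t=1.8706 [x] (6,3)
    t=3.0253 [x] (7,3)
    t=3.0600 [y] (7,2)
    t=4.1800 [x] (8,2)
    t=5.0600 [y] (8,1) — stop
  → r_1 = 5.0600
beam 2: φ=90°, α=60°
  cosα=0.5000 sinα=0.8660 | (4,4) | tMaxX 1.2400 tMaxY 0.5427 | tΔX 2.0000 tΔY 1.1547
    t=0.5427 [y] (4,5) — stop
  → r_2 = 0.5427
beam 3: φ=180°, α=150°
  cosα=-0.8660 sinα=0.5000 | (4,4) | tMaxX 0.4388 tMaxY 0.9400 | tΔX 1.1547 tΔY 2.0000
    t=0.4388 [x] (3,4)
    t=0.9400 [y] (3,5)
    t=1.5935 [x] (2,5)
    t=2.7482 [x] (1,5)
    t=2.9400 [y] (1,6)
    t=3.9029 [x] (0,6) — stop
  → r_3 = 3.9029
beam 4: φ=270°, α=240°
  cosα=-0.5000 sinα=-0.8660 | (4,4) | tMaxX 0.7600 tMaxY 0.6120 | tΔX 2.0000 tΔY 1.1547
    t=0.6120 [y] (4,3)
    t=0.7600 [x] (3,3)
    t=1.7667 [y] (3,2)
    t=2.7600 [x] (2,2)
    t=2.9214 [y] (2,1)
    t=4.0761 [y] (2,0) — stop
  → r_4 = 4.0761

ranges = [5.0600, 0.5427, 3.9029, 4.0761]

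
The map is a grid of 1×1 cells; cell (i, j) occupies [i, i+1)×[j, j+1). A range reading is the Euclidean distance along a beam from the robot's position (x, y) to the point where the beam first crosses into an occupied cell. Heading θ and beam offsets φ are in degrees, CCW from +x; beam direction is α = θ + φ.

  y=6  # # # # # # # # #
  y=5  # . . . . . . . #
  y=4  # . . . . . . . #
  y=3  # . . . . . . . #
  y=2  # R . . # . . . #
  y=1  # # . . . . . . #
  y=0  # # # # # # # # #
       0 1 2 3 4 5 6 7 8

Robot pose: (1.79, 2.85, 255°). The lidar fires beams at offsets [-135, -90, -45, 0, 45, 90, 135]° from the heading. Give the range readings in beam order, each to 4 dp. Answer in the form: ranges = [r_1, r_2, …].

beam 1: φ=-135°, α=120°
  d=(-0.5000,0.8660)  start (1,2)  tX=1.5800 tY=0.1732  stride 1/|dx|=2.0000 1/|dy|=1.1547
    cross y-line → (1,3), t=0.1732
    cross y-line → (1,4), t=1.3279
    cross x-line → (0,4), t=1.5800 (wall)
  → r_1 = 1.5800
beam 2: φ=-90°, α=165°
  d=(-0.9659,0.2588)  start (1,2)  tX=0.8179 tY=0.5796  stride 1/|dx|=1.0353 1/|dy|=3.8637
    cross y-line → (1,3), t=0.5796
    cross x-line → (0,3), t=0.8179 (wall)
  → r_2 = 0.8179
beam 3: φ=-45°, α=210°
  d=(-0.8660,-0.5000)  start (1,2)  tX=0.9122 tY=1.7000  stride 1/|dx|=1.1547 1/|dy|=2.0000
    cross x-line → (0,2), t=0.9122 (wall)
  → r_3 = 0.9122
beam 4: φ=0°, α=255°
  d=(-0.2588,-0.9659)  start (1,2)  tX=3.0523 tY=0.8800  stride 1/|dx|=3.8637 1/|dy|=1.0353
    cross y-line → (1,1), t=0.8800 (wall)
  → r_4 = 0.8800
beam 5: φ=45°, α=300°
  d=(0.5000,-0.8660)  start (1,2)  tX=0.4200 tY=0.9815  stride 1/|dx|=2.0000 1/|dy|=1.1547
    cross x-line → (2,2), t=0.4200
    cross y-line → (2,1), t=0.9815
    cross y-line → (2,0), t=2.1362 (wall)
  → r_5 = 2.1362
beam 6: φ=90°, α=345°
  d=(0.9659,-0.2588)  start (1,2)  tX=0.2174 tY=3.2841  stride 1/|dx|=1.0353 1/|dy|=3.8637
    cross x-line → (2,2), t=0.2174
    cross x-line → (3,2), t=1.2527
    cross x-line → (4,2), t=2.2880 (wall)
  → r_6 = 2.2880
beam 7: φ=135°, α=30°
  d=(0.8660,0.5000)  start (1,2)  tX=0.2425 tY=0.3000  stride 1/|dx|=1.1547 1/|dy|=2.0000
    cross x-line → (2,2), t=0.2425
    cross y-line → (2,3), t=0.3000
    cross x-line → (3,3), t=1.3972
    cross y-line → (3,4), t=2.3000
    cross x-line → (4,4), t=2.5519
    cross x-line → (5,4), t=3.7066
    cross y-line → (5,5), t=4.3000
    cross x-line → (6,5), t=4.8613
    cross x-line → (7,5), t=6.0160
    cross y-line → (7,6), t=6.3000 (wall)
  → r_7 = 6.3000

ranges = [1.5800, 0.8179, 0.9122, 0.8800, 2.1362, 2.2880, 6.3000]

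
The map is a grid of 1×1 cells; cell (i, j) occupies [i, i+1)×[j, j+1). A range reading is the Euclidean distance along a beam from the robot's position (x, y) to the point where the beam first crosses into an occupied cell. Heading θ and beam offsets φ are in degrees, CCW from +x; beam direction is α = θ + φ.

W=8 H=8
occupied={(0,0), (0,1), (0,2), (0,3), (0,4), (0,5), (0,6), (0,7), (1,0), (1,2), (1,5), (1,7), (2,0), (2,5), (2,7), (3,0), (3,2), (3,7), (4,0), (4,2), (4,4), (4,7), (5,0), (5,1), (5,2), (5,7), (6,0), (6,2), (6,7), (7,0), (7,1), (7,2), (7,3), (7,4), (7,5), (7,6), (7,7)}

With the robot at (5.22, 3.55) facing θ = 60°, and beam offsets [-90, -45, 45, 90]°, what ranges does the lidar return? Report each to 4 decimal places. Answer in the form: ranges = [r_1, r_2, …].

ranges = [1.1000, 1.8428, 0.8500, 0.9000]

beam 1: φ=-90°, α=330°
  direction (0.8660, -0.5000); cell (5,3); t to first gridline: x 0.9007, y 1.1000 (then +1.1547 / +2.0000)
    (6,3) via x @ 0.9007
    (6,2) via y @ 1.1000  # hit
  → r_1 = 1.1000
beam 2: φ=-45°, α=15°
  direction (0.9659, 0.2588); cell (5,3); t to first gridline: x 0.8075, y 1.7387 (then +1.0353 / +3.8637)
    (6,3) via x @ 0.8075
    (6,4) via y @ 1.7387
    (7,4) via x @ 1.8428  # hit
  → r_2 = 1.8428
beam 3: φ=45°, α=105°
  direction (-0.2588, 0.9659); cell (5,3); t to first gridline: x 0.8500, y 0.4659 (then +3.8637 / +1.0353)
    (5,4) via y @ 0.4659
    (4,4) via x @ 0.8500  # hit
  → r_3 = 0.8500
beam 4: φ=90°, α=150°
  direction (-0.8660, 0.5000); cell (5,3); t to first gridline: x 0.2540, y 0.9000 (then +1.1547 / +2.0000)
    (4,3) via x @ 0.2540
    (4,4) via y @ 0.9000  # hit
  → r_4 = 0.9000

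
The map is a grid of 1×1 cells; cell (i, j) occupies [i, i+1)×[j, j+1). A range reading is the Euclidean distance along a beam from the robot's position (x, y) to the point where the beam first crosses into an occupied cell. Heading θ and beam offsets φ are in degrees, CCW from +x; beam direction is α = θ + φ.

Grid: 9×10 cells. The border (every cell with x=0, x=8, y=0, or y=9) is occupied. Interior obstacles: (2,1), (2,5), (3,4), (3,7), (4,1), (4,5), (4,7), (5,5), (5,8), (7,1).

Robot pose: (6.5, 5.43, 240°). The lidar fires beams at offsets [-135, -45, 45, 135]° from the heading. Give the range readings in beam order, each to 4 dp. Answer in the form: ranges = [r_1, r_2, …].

ranges = [2.6607, 0.5176, 3.5510, 1.5529]

beam 1: φ=-135°, α=105°
  direction (-0.2588, 0.9659); cell (6,5); t to first gridline: x 1.9319, y 0.5901 (then +3.8637 / +1.0353)
    (6,6) via y @ 0.5901
    (6,7) via y @ 1.6254
    (5,7) via x @ 1.9319
    (5,8) via y @ 2.6607  # hit
  → r_1 = 2.6607
beam 2: φ=-45°, α=195°
  direction (-0.9659, -0.2588); cell (6,5); t to first gridline: x 0.5176, y 1.6614 (then +1.0353 / +3.8637)
    (5,5) via x @ 0.5176  # hit
  → r_2 = 0.5176
beam 3: φ=45°, α=285°
  direction (0.2588, -0.9659); cell (6,5); t to first gridline: x 1.9319, y 0.4452 (then +3.8637 / +1.0353)
    (6,4) via y @ 0.4452
    (6,3) via y @ 1.4804
    (7,3) via x @ 1.9319
    (7,2) via y @ 2.5157
    (7,1) via y @ 3.5510  # hit
  → r_3 = 3.5510
beam 4: φ=135°, α=15°
  direction (0.9659, 0.2588); cell (6,5); t to first gridline: x 0.5176, y 2.2023 (then +1.0353 / +3.8637)
    (7,5) via x @ 0.5176
    (8,5) via x @ 1.5529  # hit
  → r_4 = 1.5529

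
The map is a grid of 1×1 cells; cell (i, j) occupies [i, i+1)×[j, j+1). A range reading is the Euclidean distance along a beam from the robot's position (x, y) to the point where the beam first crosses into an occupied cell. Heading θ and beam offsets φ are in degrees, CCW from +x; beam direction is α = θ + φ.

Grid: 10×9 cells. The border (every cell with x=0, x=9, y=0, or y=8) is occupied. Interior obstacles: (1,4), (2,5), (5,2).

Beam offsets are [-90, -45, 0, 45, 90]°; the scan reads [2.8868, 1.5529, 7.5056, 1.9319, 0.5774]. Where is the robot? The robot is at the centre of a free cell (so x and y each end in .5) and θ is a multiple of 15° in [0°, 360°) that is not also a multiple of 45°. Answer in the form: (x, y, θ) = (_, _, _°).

The pose lattice has 53·16 = 848 candidates. Test each by forward raycasting.
  (5.5, 6.5, 75°): beam 1 = 3.6235 ≠ 2.8868 ✗
  (4.5, 5.5, 330°): beam 1 = 5.1962 ≠ 2.8868 ✗
  (7.5, 2.5, 330°): beam 1 = 1.7321 ≠ 2.8868 ✗
  (2.5, 7.5, 195°): beam 1 = 0.5176 ≠ 2.8868 ✗
  (1.5, 2.5, 345°): beam 1 = 1.5529 ≠ 2.8868 ✗
  …
  (2.5, 7.5, 330°): r_1=2.8868, r_2=1.5529, r_3=7.5056, r_4=1.9319, r_5=0.5774 — all match ✓
Unique over the lattice → pose = (2.5, 7.5, 330°).

(x, y, θ) = (2.5, 7.5, 330°)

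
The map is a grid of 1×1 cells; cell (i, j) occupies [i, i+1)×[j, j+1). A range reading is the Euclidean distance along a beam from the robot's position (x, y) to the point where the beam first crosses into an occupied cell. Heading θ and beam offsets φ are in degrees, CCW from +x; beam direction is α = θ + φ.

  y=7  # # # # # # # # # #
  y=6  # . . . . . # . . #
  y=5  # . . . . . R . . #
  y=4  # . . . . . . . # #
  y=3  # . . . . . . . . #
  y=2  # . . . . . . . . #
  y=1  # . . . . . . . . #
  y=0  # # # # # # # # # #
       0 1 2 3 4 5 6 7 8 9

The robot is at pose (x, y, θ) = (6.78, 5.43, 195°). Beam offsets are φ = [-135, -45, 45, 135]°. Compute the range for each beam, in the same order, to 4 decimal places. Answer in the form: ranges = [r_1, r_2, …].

beam 1: φ=-135°, α=60°
  cosα=0.5000 sinα=0.8660 | (6,5) | tMaxX 0.4400 tMaxY 0.6582 | tΔX 2.0000 tΔY 1.1547
    t=0.4400 [x] (7,5)
    t=0.6582 [y] (7,6)
    t=1.8129 [y] (7,7) — stop
  → r_1 = 1.8129
beam 2: φ=-45°, α=150°
  cosα=-0.8660 sinα=0.5000 | (6,5) | tMaxX 0.9007 tMaxY 1.1400 | tΔX 1.1547 tΔY 2.0000
    t=0.9007 [x] (5,5)
    t=1.1400 [y] (5,6)
    t=2.0554 [x] (4,6)
    t=3.1400 [y] (4,7) — stop
  → r_2 = 3.1400
beam 3: φ=45°, α=240°
  cosα=-0.5000 sinα=-0.8660 | (6,5) | tMaxX 1.5600 tMaxY 0.4965 | tΔX 2.0000 tΔY 1.1547
    t=0.4965 [y] (6,4)
    t=1.5600 [x] (5,4)
    t=1.6512 [y] (5,3)
    t=2.8059 [y] (5,2)
    t=3.5600 [x] (4,2)
    t=3.9606 [y] (4,1)
    t=5.1153 [y] (4,0) — stop
  → r_3 = 5.1153
beam 4: φ=135°, α=330°
  cosα=0.8660 sinα=-0.5000 | (6,5) | tMaxX 0.2540 tMaxY 0.8600 | tΔX 1.1547 tΔY 2.0000
    t=0.2540 [x] (7,5)
    t=0.8600 [y] (7,4)
    t=1.4087 [x] (8,4) — stop
  → r_4 = 1.4087

ranges = [1.8129, 3.1400, 5.1153, 1.4087]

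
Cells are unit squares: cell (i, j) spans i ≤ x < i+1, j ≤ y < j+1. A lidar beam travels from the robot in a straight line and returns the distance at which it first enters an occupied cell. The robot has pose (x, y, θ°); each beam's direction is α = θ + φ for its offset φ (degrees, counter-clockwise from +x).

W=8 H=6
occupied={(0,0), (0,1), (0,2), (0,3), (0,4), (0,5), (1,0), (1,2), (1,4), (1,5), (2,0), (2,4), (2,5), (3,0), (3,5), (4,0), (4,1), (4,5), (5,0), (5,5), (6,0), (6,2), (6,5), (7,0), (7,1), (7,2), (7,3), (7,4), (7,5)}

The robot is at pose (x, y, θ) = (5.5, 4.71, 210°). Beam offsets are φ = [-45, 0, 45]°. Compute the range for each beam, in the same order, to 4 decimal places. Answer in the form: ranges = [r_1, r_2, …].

ranges = [1.1205, 4.0415, 2.8056]

beam 1: φ=-45°, α=165°
  dir = (cos 165°, sin 165°) = (-0.9659, 0.2588); from cell (5,4)
  next x-line at t=0.5176, next y-line at t=1.1205; Δt_x=1.0353, Δt_y=3.8637
    x: enter (4,4) at t=0.5176
    y: enter (4,5) at t=1.1205 ← occupied
  → r_1 = 1.1205
beam 2: φ=0°, α=210°
  dir = (cos 210°, sin 210°) = (-0.8660, -0.5000); from cell (5,4)
  next x-line at t=0.5774, next y-line at t=1.4200; Δt_x=1.1547, Δt_y=2.0000
    x: enter (4,4) at t=0.5774
    y: enter (4,3) at t=1.4200
    x: enter (3,3) at t=1.7321
    x: enter (2,3) at t=2.8868
    y: enter (2,2) at t=3.4200
    x: enter (1,2) at t=4.0415 ← occupied
  → r_2 = 4.0415
beam 3: φ=45°, α=255°
  dir = (cos 255°, sin 255°) = (-0.2588, -0.9659); from cell (5,4)
  next x-line at t=1.9319, next y-line at t=0.7350; Δt_x=3.8637, Δt_y=1.0353
    y: enter (5,3) at t=0.7350
    y: enter (5,2) at t=1.7703
    x: enter (4,2) at t=1.9319
    y: enter (4,1) at t=2.8056 ← occupied
  → r_3 = 2.8056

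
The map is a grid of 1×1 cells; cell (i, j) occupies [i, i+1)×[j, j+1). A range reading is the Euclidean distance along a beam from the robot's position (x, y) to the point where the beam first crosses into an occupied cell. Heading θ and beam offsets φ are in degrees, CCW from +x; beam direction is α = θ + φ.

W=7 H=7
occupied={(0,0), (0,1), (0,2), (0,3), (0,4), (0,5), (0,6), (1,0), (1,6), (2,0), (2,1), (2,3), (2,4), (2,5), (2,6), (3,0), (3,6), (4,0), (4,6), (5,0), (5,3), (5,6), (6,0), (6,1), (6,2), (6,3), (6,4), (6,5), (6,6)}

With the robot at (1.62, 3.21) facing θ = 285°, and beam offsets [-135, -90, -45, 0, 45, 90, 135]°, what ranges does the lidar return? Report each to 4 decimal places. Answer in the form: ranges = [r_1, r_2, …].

ranges = [0.7159, 0.6419, 1.2400, 1.4682, 4.4200, 0.3934, 0.7600]

beam 1: φ=-135°, α=150°
  d=(-0.8660,0.5000)  start (1,3)  tX=0.7159 tY=1.5800  stride 1/|dx|=1.1547 1/|dy|=2.0000
    cross x-line → (0,3), t=0.7159 (wall)
  → r_1 = 0.7159
beam 2: φ=-90°, α=195°
  d=(-0.9659,-0.2588)  start (1,3)  tX=0.6419 tY=0.8114  stride 1/|dx|=1.0353 1/|dy|=3.8637
    cross x-line → (0,3), t=0.6419 (wall)
  → r_2 = 0.6419
beam 3: φ=-45°, α=240°
  d=(-0.5000,-0.8660)  start (1,3)  tX=1.2400 tY=0.2425  stride 1/|dx|=2.0000 1/|dy|=1.1547
    cross y-line → (1,2), t=0.2425
    cross x-line → (0,2), t=1.2400 (wall)
  → r_3 = 1.2400
beam 4: φ=0°, α=285°
  d=(0.2588,-0.9659)  start (1,3)  tX=1.4682 tY=0.2174  stride 1/|dx|=3.8637 1/|dy|=1.0353
    cross y-line → (1,2), t=0.2174
    cross y-line → (1,1), t=1.2527
    cross x-line → (2,1), t=1.4682 (wall)
  → r_4 = 1.4682
beam 5: φ=45°, α=330°
  d=(0.8660,-0.5000)  start (1,3)  tX=0.4388 tY=0.4200  stride 1/|dx|=1.1547 1/|dy|=2.0000
    cross y-line → (1,2), t=0.4200
    cross x-line → (2,2), t=0.4388
    cross x-line → (3,2), t=1.5935
    cross y-line → (3,1), t=2.4200
    cross x-line → (4,1), t=2.7482
    cross x-line → (5,1), t=3.9029
    cross y-line → (5,0), t=4.4200 (wall)
  → r_5 = 4.4200
beam 6: φ=90°, α=15°
  d=(0.9659,0.2588)  start (1,3)  tX=0.3934 tY=3.0523  stride 1/|dx|=1.0353 1/|dy|=3.8637
    cross x-line → (2,3), t=0.3934 (wall)
  → r_6 = 0.3934
beam 7: φ=135°, α=60°
  d=(0.5000,0.8660)  start (1,3)  tX=0.7600 tY=0.9122  stride 1/|dx|=2.0000 1/|dy|=1.1547
    cross x-line → (2,3), t=0.7600 (wall)
  → r_7 = 0.7600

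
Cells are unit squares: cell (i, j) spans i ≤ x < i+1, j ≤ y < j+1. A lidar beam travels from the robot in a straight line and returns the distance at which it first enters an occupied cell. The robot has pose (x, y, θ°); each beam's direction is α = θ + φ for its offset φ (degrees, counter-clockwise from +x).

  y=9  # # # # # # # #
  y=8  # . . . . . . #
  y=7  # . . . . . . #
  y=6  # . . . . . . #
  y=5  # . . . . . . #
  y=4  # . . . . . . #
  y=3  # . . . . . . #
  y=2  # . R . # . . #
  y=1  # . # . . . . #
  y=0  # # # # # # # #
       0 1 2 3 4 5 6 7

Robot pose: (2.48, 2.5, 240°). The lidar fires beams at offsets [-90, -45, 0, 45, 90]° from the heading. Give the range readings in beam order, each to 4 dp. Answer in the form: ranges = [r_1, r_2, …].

ranges = [1.7090, 1.5322, 0.5774, 0.5176, 3.0000]

beam 1: φ=-90°, α=150°
  d=(-0.8660,0.5000)  start (2,2)  tX=0.5543 tY=1.0000  stride 1/|dx|=1.1547 1/|dy|=2.0000
    cross x-line → (1,2), t=0.5543
    cross y-line → (1,3), t=1.0000
    cross x-line → (0,3), t=1.7090 (wall)
  → r_1 = 1.7090
beam 2: φ=-45°, α=195°
  d=(-0.9659,-0.2588)  start (2,2)  tX=0.4969 tY=1.9319  stride 1/|dx|=1.0353 1/|dy|=3.8637
    cross x-line → (1,2), t=0.4969
    cross x-line → (0,2), t=1.5322 (wall)
  → r_2 = 1.5322
beam 3: φ=0°, α=240°
  d=(-0.5000,-0.8660)  start (2,2)  tX=0.9600 tY=0.5774  stride 1/|dx|=2.0000 1/|dy|=1.1547
    cross y-line → (2,1), t=0.5774 (wall)
  → r_3 = 0.5774
beam 4: φ=45°, α=285°
  d=(0.2588,-0.9659)  start (2,2)  tX=2.0091 tY=0.5176  stride 1/|dx|=3.8637 1/|dy|=1.0353
    cross y-line → (2,1), t=0.5176 (wall)
  → r_4 = 0.5176
beam 5: φ=90°, α=330°
  d=(0.8660,-0.5000)  start (2,2)  tX=0.6004 tY=1.0000  stride 1/|dx|=1.1547 1/|dy|=2.0000
    cross x-line → (3,2), t=0.6004
    cross y-line → (3,1), t=1.0000
    cross x-line → (4,1), t=1.7551
    cross x-line → (5,1), t=2.9098
    cross y-line → (5,0), t=3.0000 (wall)
  → r_5 = 3.0000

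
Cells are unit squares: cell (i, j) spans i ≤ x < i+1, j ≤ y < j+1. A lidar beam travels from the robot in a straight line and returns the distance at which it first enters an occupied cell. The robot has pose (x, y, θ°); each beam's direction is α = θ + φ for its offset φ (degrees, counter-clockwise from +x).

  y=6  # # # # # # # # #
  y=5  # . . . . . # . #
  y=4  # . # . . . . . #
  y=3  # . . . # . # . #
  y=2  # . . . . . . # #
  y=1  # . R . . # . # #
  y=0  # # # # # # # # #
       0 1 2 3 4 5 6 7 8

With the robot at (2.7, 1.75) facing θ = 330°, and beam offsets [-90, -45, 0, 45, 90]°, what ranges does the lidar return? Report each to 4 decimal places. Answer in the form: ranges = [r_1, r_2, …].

beam 1: φ=-90°, α=240°
  dir = (cos 240°, sin 240°) = (-0.5000, -0.8660); from cell (2,1)
  next x-line at t=1.4000, next y-line at t=0.8660; Δt_x=2.0000, Δt_y=1.1547
    y: enter (2,0) at t=0.8660 ← occupied
  → r_1 = 0.8660
beam 2: φ=-45°, α=285°
  dir = (cos 285°, sin 285°) = (0.2588, -0.9659); from cell (2,1)
  next x-line at t=1.1591, next y-line at t=0.7765; Δt_x=3.8637, Δt_y=1.0353
    y: enter (2,0) at t=0.7765 ← occupied
  → r_2 = 0.7765
beam 3: φ=0°, α=330°
  dir = (cos 330°, sin 330°) = (0.8660, -0.5000); from cell (2,1)
  next x-line at t=0.3464, next y-line at t=1.5000; Δt_x=1.1547, Δt_y=2.0000
    x: enter (3,1) at t=0.3464
    y: enter (3,0) at t=1.5000 ← occupied
  → r_3 = 1.5000
beam 4: φ=45°, α=15°
  dir = (cos 15°, sin 15°) = (0.9659, 0.2588); from cell (2,1)
  next x-line at t=0.3106, next y-line at t=0.9659; Δt_x=1.0353, Δt_y=3.8637
    x: enter (3,1) at t=0.3106
    y: enter (3,2) at t=0.9659
    x: enter (4,2) at t=1.3459
    x: enter (5,2) at t=2.3811
    x: enter (6,2) at t=3.4164
    x: enter (7,2) at t=4.4517 ← occupied
  → r_4 = 4.4517
beam 5: φ=90°, α=60°
  dir = (cos 60°, sin 60°) = (0.5000, 0.8660); from cell (2,1)
  next x-line at t=0.6000, next y-line at t=0.2887; Δt_x=2.0000, Δt_y=1.1547
    y: enter (2,2) at t=0.2887
    x: enter (3,2) at t=0.6000
    y: enter (3,3) at t=1.4434
    y: enter (3,4) at t=2.5981
    x: enter (4,4) at t=2.6000
    y: enter (4,5) at t=3.7528
    x: enter (5,5) at t=4.6000
    y: enter (5,6) at t=4.9075 ← occupied
  → r_5 = 4.9075

ranges = [0.8660, 0.7765, 1.5000, 4.4517, 4.9075]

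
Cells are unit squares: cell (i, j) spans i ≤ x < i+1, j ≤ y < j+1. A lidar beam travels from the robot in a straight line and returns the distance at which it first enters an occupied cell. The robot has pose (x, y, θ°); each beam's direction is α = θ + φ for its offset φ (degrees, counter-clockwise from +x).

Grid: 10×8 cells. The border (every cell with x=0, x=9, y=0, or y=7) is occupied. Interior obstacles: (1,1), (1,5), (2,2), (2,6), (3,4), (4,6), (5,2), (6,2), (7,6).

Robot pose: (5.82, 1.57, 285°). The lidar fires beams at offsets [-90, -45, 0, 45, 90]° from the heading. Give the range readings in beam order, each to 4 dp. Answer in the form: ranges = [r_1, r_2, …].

beam 1: φ=-90°, α=195°
  cosα=-0.9659 sinα=-0.2588 | (5,1) | tMaxX 0.8489 tMaxY 2.2023 | tΔX 1.0353 tΔY 3.8637
    t=0.8489 [x] (4,1)
    t=1.8842 [x] (3,1)
    t=2.2023 [y] (3,0) — stop
  → r_1 = 2.2023
beam 2: φ=-45°, α=240°
  cosα=-0.5000 sinα=-0.8660 | (5,1) | tMaxX 1.6400 tMaxY 0.6582 | tΔX 2.0000 tΔY 1.1547
    t=0.6582 [y] (5,0) — stop
  → r_2 = 0.6582
beam 3: φ=0°, α=285°
  cosα=0.2588 sinα=-0.9659 | (5,1) | tMaxX 0.6955 tMaxY 0.5901 | tΔX 3.8637 tΔY 1.0353
    t=0.5901 [y] (5,0) — stop
  → r_3 = 0.5901
beam 4: φ=45°, α=330°
  cosα=0.8660 sinα=-0.5000 | (5,1) | tMaxX 0.2078 tMaxY 1.1400 | tΔX 1.1547 tΔY 2.0000
    t=0.2078 [x] (6,1)
    t=1.1400 [y] (6,0) — stop
  → r_4 = 1.1400
beam 5: φ=90°, α=15°
  cosα=0.9659 sinα=0.2588 | (5,1) | tMaxX 0.1863 tMaxY 1.6614 | tΔX 1.0353 tΔY 3.8637
    t=0.1863 [x] (6,1)
    t=1.2216 [x] (7,1)
    t=1.6614 [y] (7,2)
    t=2.2569 [x] (8,2)
    t=3.2922 [x] (9,2) — stop
  → r_5 = 3.2922

ranges = [2.2023, 0.6582, 0.5901, 1.1400, 3.2922]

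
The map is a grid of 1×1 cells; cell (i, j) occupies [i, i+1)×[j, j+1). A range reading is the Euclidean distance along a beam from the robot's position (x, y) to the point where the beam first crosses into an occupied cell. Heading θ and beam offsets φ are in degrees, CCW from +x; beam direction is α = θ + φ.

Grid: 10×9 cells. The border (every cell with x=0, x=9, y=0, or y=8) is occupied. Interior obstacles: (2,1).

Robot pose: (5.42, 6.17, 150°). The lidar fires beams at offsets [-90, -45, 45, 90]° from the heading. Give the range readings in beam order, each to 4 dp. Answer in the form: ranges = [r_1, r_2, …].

ranges = [2.1131, 1.8946, 4.5759, 4.8400]

beam 1: φ=-90°, α=60°
  d=(0.5000,0.8660)  start (5,6)  tX=1.1600 tY=0.9584  stride 1/|dx|=2.0000 1/|dy|=1.1547
    cross y-line → (5,7), t=0.9584
    cross x-line → (6,7), t=1.1600
    cross y-line → (6,8), t=2.1131 (wall)
  → r_1 = 2.1131
beam 2: φ=-45°, α=105°
  d=(-0.2588,0.9659)  start (5,6)  tX=1.6228 tY=0.8593  stride 1/|dx|=3.8637 1/|dy|=1.0353
    cross y-line → (5,7), t=0.8593
    cross x-line → (4,7), t=1.6228
    cross y-line → (4,8), t=1.8946 (wall)
  → r_2 = 1.8946
beam 3: φ=45°, α=195°
  d=(-0.9659,-0.2588)  start (5,6)  tX=0.4348 tY=0.6568  stride 1/|dx|=1.0353 1/|dy|=3.8637
    cross x-line → (4,6), t=0.4348
    cross y-line → (4,5), t=0.6568
    cross x-line → (3,5), t=1.4701
    cross x-line → (2,5), t=2.5054
    cross x-line → (1,5), t=3.5406
    cross y-line → (1,4), t=4.5205
    cross x-line → (0,4), t=4.5759 (wall)
  → r_3 = 4.5759
beam 4: φ=90°, α=240°
  d=(-0.5000,-0.8660)  start (5,6)  tX=0.8400 tY=0.1963  stride 1/|dx|=2.0000 1/|dy|=1.1547
    cross y-line → (5,5), t=0.1963
    cross x-line → (4,5), t=0.8400
    cross y-line → (4,4), t=1.3510
    cross y-line → (4,3), t=2.5057
    cross x-line → (3,3), t=2.8400
    cross y-line → (3,2), t=3.6604
    cross y-line → (3,1), t=4.8151
    cross x-line → (2,1), t=4.8400 (wall)
  → r_4 = 4.8400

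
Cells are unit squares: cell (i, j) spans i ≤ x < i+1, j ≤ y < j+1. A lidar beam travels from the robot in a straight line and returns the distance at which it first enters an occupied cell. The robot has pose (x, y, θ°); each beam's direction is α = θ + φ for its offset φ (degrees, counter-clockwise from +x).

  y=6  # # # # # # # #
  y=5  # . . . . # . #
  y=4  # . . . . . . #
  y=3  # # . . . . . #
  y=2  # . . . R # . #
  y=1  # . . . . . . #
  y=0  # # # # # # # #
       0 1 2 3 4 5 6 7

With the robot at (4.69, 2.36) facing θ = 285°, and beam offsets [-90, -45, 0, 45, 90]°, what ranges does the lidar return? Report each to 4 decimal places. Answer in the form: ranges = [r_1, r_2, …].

ranges = [3.8202, 1.5704, 1.4080, 0.3580, 0.3209]

beam 1: φ=-90°, α=195°
  direction (-0.9659, -0.2588); cell (4,2); t to first gridline: x 0.7143, y 1.3909 (then +1.0353 / +3.8637)
    (3,2) via x @ 0.7143
    (3,1) via y @ 1.3909
    (2,1) via x @ 1.7496
    (1,1) via x @ 2.7849
    (0,1) via x @ 3.8202  # hit
  → r_1 = 3.8202
beam 2: φ=-45°, α=240°
  direction (-0.5000, -0.8660); cell (4,2); t to first gridline: x 1.3800, y 0.4157 (then +2.0000 / +1.1547)
    (4,1) via y @ 0.4157
    (3,1) via x @ 1.3800
    (3,0) via y @ 1.5704  # hit
  → r_2 = 1.5704
beam 3: φ=0°, α=285°
  direction (0.2588, -0.9659); cell (4,2); t to first gridline: x 1.1977, y 0.3727 (then +3.8637 / +1.0353)
    (4,1) via y @ 0.3727
    (5,1) via x @ 1.1977
    (5,0) via y @ 1.4080  # hit
  → r_3 = 1.4080
beam 4: φ=45°, α=330°
  direction (0.8660, -0.5000); cell (4,2); t to first gridline: x 0.3580, y 0.7200 (then +1.1547 / +2.0000)
    (5,2) via x @ 0.3580  # hit
  → r_4 = 0.3580
beam 5: φ=90°, α=15°
  direction (0.9659, 0.2588); cell (4,2); t to first gridline: x 0.3209, y 2.4728 (then +1.0353 / +3.8637)
    (5,2) via x @ 0.3209  # hit
  → r_5 = 0.3209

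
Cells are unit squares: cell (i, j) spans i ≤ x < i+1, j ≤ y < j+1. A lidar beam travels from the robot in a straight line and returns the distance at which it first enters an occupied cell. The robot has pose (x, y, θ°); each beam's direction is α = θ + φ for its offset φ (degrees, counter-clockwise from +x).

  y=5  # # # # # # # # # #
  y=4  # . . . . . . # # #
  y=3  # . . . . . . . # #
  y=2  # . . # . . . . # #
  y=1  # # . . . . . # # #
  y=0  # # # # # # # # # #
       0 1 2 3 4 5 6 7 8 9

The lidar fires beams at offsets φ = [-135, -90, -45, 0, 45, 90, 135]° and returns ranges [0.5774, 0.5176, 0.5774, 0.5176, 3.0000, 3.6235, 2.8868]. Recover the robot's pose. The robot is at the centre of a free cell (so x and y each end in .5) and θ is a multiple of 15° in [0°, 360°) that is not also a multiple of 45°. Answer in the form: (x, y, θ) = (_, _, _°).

(x, y, θ) = (7.5, 3.5, 105°)

Candidates: 24 free-cell centres × 16 headings = 384 poses. Raycast each; keep the one whose scan matches to 4 dp.
  (4.5, 2.5, 195°): beam 1 = 2.8868 ≠ 0.5774 ✗
  (5.5, 3.5, 75°): beam 1 = 2.8868 ≠ 0.5774 ✗
  (4.5, 4.5, 120°): beam 1 = 3.6235 ≠ 0.5774 ✗
  (3.5, 1.5, 345°): beam 1 = 1.0000 ≠ 0.5774 ✗
  …
  (7.5, 3.5, 105°): r_1=0.5774, r_2=0.5176, r_3=0.5774, r_4=0.5176, r_5=3.0000, r_6=3.6235, r_7=2.8868 — all match ✓
No second candidate reproduces the full scan.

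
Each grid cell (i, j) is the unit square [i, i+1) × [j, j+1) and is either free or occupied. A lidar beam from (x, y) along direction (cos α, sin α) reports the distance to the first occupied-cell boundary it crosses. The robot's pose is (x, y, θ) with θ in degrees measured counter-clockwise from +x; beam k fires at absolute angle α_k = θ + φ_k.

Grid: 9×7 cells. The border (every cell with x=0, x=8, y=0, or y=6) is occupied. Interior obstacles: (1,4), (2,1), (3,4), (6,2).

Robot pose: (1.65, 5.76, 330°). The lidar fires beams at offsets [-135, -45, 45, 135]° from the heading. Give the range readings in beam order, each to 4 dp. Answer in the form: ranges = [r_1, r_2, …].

beam 1: φ=-135°, α=195°
  direction (-0.9659, -0.2588); cell (1,5); t to first gridline: x 0.6729, y 2.9364 (then +1.0353 / +3.8637)
    (0,5) via x @ 0.6729  # hit
  → r_1 = 0.6729
beam 2: φ=-45°, α=285°
  direction (0.2588, -0.9659); cell (1,5); t to first gridline: x 1.3523, y 0.7868 (then +3.8637 / +1.0353)
    (1,4) via y @ 0.7868  # hit
  → r_2 = 0.7868
beam 3: φ=45°, α=15°
  direction (0.9659, 0.2588); cell (1,5); t to first gridline: x 0.3623, y 0.9273 (then +1.0353 / +3.8637)
    (2,5) via x @ 0.3623
    (2,6) via y @ 0.9273  # hit
  → r_3 = 0.9273
beam 4: φ=135°, α=105°
  direction (-0.2588, 0.9659); cell (1,5); t to first gridline: x 2.5114, y 0.2485 (then +3.8637 / +1.0353)
    (1,6) via y @ 0.2485  # hit
  → r_4 = 0.2485

ranges = [0.6729, 0.7868, 0.9273, 0.2485]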